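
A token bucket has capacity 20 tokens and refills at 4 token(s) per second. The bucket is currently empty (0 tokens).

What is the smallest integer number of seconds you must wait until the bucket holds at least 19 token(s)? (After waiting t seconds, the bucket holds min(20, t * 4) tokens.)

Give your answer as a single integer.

Answer: 5

Derivation:
Need t * 4 >= 19, so t >= 19/4.
Smallest integer t = ceil(19/4) = 5.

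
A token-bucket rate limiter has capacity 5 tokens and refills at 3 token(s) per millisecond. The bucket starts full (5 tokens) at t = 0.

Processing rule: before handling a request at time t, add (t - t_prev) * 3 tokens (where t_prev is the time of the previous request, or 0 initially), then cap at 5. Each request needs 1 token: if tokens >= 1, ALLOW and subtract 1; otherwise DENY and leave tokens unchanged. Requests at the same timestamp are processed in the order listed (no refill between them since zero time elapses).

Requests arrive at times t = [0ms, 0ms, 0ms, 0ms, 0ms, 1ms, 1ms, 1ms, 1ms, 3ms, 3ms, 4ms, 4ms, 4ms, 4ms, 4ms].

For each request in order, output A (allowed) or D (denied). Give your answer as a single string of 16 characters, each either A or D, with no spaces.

Simulating step by step:
  req#1 t=0ms: ALLOW
  req#2 t=0ms: ALLOW
  req#3 t=0ms: ALLOW
  req#4 t=0ms: ALLOW
  req#5 t=0ms: ALLOW
  req#6 t=1ms: ALLOW
  req#7 t=1ms: ALLOW
  req#8 t=1ms: ALLOW
  req#9 t=1ms: DENY
  req#10 t=3ms: ALLOW
  req#11 t=3ms: ALLOW
  req#12 t=4ms: ALLOW
  req#13 t=4ms: ALLOW
  req#14 t=4ms: ALLOW
  req#15 t=4ms: ALLOW
  req#16 t=4ms: ALLOW

Answer: AAAAAAAADAAAAAAA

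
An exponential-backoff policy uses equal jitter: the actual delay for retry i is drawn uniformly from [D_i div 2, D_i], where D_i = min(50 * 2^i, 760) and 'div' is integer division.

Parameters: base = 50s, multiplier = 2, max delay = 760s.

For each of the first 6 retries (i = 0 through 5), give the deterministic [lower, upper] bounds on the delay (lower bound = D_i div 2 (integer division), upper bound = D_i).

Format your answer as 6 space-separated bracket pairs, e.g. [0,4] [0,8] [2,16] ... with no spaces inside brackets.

Answer: [25,50] [50,100] [100,200] [200,400] [380,760] [380,760]

Derivation:
Computing bounds per retry:
  i=0: D_i=min(50*2^0,760)=50, bounds=[25,50]
  i=1: D_i=min(50*2^1,760)=100, bounds=[50,100]
  i=2: D_i=min(50*2^2,760)=200, bounds=[100,200]
  i=3: D_i=min(50*2^3,760)=400, bounds=[200,400]
  i=4: D_i=min(50*2^4,760)=760, bounds=[380,760]
  i=5: D_i=min(50*2^5,760)=760, bounds=[380,760]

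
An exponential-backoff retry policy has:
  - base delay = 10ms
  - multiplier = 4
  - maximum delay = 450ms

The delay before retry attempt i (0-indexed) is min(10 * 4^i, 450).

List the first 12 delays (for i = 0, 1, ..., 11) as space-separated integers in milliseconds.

Computing each delay:
  i=0: min(10*4^0, 450) = 10
  i=1: min(10*4^1, 450) = 40
  i=2: min(10*4^2, 450) = 160
  i=3: min(10*4^3, 450) = 450
  i=4: min(10*4^4, 450) = 450
  i=5: min(10*4^5, 450) = 450
  i=6: min(10*4^6, 450) = 450
  i=7: min(10*4^7, 450) = 450
  i=8: min(10*4^8, 450) = 450
  i=9: min(10*4^9, 450) = 450
  i=10: min(10*4^10, 450) = 450
  i=11: min(10*4^11, 450) = 450

Answer: 10 40 160 450 450 450 450 450 450 450 450 450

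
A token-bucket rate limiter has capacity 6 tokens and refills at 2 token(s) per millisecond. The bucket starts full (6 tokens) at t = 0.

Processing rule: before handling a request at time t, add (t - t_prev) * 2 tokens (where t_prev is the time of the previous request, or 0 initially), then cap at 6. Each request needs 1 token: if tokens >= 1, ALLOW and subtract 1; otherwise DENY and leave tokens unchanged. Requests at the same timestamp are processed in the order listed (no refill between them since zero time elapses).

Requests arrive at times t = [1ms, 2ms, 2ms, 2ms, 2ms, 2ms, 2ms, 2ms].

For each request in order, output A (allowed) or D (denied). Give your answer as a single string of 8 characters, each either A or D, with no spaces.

Answer: AAAAAAAD

Derivation:
Simulating step by step:
  req#1 t=1ms: ALLOW
  req#2 t=2ms: ALLOW
  req#3 t=2ms: ALLOW
  req#4 t=2ms: ALLOW
  req#5 t=2ms: ALLOW
  req#6 t=2ms: ALLOW
  req#7 t=2ms: ALLOW
  req#8 t=2ms: DENY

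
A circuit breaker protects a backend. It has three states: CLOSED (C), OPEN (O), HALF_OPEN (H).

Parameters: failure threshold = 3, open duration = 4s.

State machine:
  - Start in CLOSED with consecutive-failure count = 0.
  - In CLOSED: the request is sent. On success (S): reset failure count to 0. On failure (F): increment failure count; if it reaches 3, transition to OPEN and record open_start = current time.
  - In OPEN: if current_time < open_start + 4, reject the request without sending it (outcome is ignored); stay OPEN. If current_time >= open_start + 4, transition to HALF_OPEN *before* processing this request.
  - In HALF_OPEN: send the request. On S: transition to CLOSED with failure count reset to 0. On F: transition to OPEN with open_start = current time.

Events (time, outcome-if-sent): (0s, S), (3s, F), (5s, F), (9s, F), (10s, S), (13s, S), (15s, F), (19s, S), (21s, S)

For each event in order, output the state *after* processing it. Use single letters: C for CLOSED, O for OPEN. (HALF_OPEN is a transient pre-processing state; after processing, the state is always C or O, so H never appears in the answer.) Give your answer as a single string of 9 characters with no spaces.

Answer: CCCOOCCCC

Derivation:
State after each event:
  event#1 t=0s outcome=S: state=CLOSED
  event#2 t=3s outcome=F: state=CLOSED
  event#3 t=5s outcome=F: state=CLOSED
  event#4 t=9s outcome=F: state=OPEN
  event#5 t=10s outcome=S: state=OPEN
  event#6 t=13s outcome=S: state=CLOSED
  event#7 t=15s outcome=F: state=CLOSED
  event#8 t=19s outcome=S: state=CLOSED
  event#9 t=21s outcome=S: state=CLOSED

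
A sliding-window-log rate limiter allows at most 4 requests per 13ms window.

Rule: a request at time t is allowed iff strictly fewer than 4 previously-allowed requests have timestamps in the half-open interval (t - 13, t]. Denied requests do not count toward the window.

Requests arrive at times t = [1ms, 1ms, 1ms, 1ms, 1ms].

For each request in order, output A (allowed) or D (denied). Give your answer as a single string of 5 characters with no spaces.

Answer: AAAAD

Derivation:
Tracking allowed requests in the window:
  req#1 t=1ms: ALLOW
  req#2 t=1ms: ALLOW
  req#3 t=1ms: ALLOW
  req#4 t=1ms: ALLOW
  req#5 t=1ms: DENY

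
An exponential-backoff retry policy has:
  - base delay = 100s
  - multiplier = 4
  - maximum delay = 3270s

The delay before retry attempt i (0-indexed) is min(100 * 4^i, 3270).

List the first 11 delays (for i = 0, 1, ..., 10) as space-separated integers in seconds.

Computing each delay:
  i=0: min(100*4^0, 3270) = 100
  i=1: min(100*4^1, 3270) = 400
  i=2: min(100*4^2, 3270) = 1600
  i=3: min(100*4^3, 3270) = 3270
  i=4: min(100*4^4, 3270) = 3270
  i=5: min(100*4^5, 3270) = 3270
  i=6: min(100*4^6, 3270) = 3270
  i=7: min(100*4^7, 3270) = 3270
  i=8: min(100*4^8, 3270) = 3270
  i=9: min(100*4^9, 3270) = 3270
  i=10: min(100*4^10, 3270) = 3270

Answer: 100 400 1600 3270 3270 3270 3270 3270 3270 3270 3270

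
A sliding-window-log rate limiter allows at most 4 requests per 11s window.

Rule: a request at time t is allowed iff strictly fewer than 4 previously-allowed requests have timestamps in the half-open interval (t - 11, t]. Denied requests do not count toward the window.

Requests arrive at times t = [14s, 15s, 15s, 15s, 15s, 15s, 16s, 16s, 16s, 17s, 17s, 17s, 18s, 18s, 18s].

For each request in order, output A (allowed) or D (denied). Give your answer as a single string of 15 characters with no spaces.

Tracking allowed requests in the window:
  req#1 t=14s: ALLOW
  req#2 t=15s: ALLOW
  req#3 t=15s: ALLOW
  req#4 t=15s: ALLOW
  req#5 t=15s: DENY
  req#6 t=15s: DENY
  req#7 t=16s: DENY
  req#8 t=16s: DENY
  req#9 t=16s: DENY
  req#10 t=17s: DENY
  req#11 t=17s: DENY
  req#12 t=17s: DENY
  req#13 t=18s: DENY
  req#14 t=18s: DENY
  req#15 t=18s: DENY

Answer: AAAADDDDDDDDDDD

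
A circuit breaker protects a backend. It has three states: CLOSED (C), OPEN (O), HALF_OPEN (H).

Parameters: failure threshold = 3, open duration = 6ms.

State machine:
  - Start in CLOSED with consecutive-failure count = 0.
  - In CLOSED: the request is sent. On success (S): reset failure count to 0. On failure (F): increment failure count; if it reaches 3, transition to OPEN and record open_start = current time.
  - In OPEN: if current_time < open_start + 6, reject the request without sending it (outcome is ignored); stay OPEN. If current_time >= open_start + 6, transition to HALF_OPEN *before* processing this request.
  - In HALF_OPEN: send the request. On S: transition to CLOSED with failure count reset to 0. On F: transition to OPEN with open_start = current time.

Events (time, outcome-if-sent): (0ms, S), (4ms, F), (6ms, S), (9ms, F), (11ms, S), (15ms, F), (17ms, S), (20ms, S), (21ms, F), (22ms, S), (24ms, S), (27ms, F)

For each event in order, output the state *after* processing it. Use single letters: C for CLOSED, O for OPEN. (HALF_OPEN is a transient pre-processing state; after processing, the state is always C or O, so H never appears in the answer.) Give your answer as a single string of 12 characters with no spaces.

State after each event:
  event#1 t=0ms outcome=S: state=CLOSED
  event#2 t=4ms outcome=F: state=CLOSED
  event#3 t=6ms outcome=S: state=CLOSED
  event#4 t=9ms outcome=F: state=CLOSED
  event#5 t=11ms outcome=S: state=CLOSED
  event#6 t=15ms outcome=F: state=CLOSED
  event#7 t=17ms outcome=S: state=CLOSED
  event#8 t=20ms outcome=S: state=CLOSED
  event#9 t=21ms outcome=F: state=CLOSED
  event#10 t=22ms outcome=S: state=CLOSED
  event#11 t=24ms outcome=S: state=CLOSED
  event#12 t=27ms outcome=F: state=CLOSED

Answer: CCCCCCCCCCCC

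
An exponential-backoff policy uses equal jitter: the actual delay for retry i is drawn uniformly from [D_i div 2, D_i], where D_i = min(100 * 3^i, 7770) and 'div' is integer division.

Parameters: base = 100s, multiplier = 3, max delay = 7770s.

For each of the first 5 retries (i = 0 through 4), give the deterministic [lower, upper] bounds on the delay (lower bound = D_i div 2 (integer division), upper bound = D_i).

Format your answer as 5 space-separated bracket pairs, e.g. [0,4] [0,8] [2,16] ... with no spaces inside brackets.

Computing bounds per retry:
  i=0: D_i=min(100*3^0,7770)=100, bounds=[50,100]
  i=1: D_i=min(100*3^1,7770)=300, bounds=[150,300]
  i=2: D_i=min(100*3^2,7770)=900, bounds=[450,900]
  i=3: D_i=min(100*3^3,7770)=2700, bounds=[1350,2700]
  i=4: D_i=min(100*3^4,7770)=7770, bounds=[3885,7770]

Answer: [50,100] [150,300] [450,900] [1350,2700] [3885,7770]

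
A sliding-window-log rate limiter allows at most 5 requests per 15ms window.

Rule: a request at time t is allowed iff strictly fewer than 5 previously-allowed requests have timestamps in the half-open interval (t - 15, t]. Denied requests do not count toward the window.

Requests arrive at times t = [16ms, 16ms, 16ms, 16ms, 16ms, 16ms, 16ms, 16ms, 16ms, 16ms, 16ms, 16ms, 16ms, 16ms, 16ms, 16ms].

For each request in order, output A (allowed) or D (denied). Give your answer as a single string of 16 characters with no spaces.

Answer: AAAAADDDDDDDDDDD

Derivation:
Tracking allowed requests in the window:
  req#1 t=16ms: ALLOW
  req#2 t=16ms: ALLOW
  req#3 t=16ms: ALLOW
  req#4 t=16ms: ALLOW
  req#5 t=16ms: ALLOW
  req#6 t=16ms: DENY
  req#7 t=16ms: DENY
  req#8 t=16ms: DENY
  req#9 t=16ms: DENY
  req#10 t=16ms: DENY
  req#11 t=16ms: DENY
  req#12 t=16ms: DENY
  req#13 t=16ms: DENY
  req#14 t=16ms: DENY
  req#15 t=16ms: DENY
  req#16 t=16ms: DENY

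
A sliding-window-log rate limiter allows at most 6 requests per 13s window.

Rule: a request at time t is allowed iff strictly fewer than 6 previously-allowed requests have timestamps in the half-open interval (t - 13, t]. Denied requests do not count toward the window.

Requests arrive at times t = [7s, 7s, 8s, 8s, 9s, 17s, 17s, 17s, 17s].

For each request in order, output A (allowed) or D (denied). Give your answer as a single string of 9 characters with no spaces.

Tracking allowed requests in the window:
  req#1 t=7s: ALLOW
  req#2 t=7s: ALLOW
  req#3 t=8s: ALLOW
  req#4 t=8s: ALLOW
  req#5 t=9s: ALLOW
  req#6 t=17s: ALLOW
  req#7 t=17s: DENY
  req#8 t=17s: DENY
  req#9 t=17s: DENY

Answer: AAAAAADDD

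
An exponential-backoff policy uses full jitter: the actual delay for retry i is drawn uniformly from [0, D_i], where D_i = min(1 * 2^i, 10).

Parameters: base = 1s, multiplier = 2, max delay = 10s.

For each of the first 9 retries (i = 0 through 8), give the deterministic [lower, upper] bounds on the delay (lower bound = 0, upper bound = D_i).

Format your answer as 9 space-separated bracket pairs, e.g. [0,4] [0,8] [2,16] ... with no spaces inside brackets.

Computing bounds per retry:
  i=0: D_i=min(1*2^0,10)=1, bounds=[0,1]
  i=1: D_i=min(1*2^1,10)=2, bounds=[0,2]
  i=2: D_i=min(1*2^2,10)=4, bounds=[0,4]
  i=3: D_i=min(1*2^3,10)=8, bounds=[0,8]
  i=4: D_i=min(1*2^4,10)=10, bounds=[0,10]
  i=5: D_i=min(1*2^5,10)=10, bounds=[0,10]
  i=6: D_i=min(1*2^6,10)=10, bounds=[0,10]
  i=7: D_i=min(1*2^7,10)=10, bounds=[0,10]
  i=8: D_i=min(1*2^8,10)=10, bounds=[0,10]

Answer: [0,1] [0,2] [0,4] [0,8] [0,10] [0,10] [0,10] [0,10] [0,10]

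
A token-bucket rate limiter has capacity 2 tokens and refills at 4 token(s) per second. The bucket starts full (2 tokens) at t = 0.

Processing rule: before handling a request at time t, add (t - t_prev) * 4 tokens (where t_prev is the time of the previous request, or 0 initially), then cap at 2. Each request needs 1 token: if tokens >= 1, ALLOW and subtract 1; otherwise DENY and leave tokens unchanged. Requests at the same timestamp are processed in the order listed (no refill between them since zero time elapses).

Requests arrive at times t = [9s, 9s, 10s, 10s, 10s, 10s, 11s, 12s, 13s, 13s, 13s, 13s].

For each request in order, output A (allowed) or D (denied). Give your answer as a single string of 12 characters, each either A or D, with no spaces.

Answer: AAAADDAAAADD

Derivation:
Simulating step by step:
  req#1 t=9s: ALLOW
  req#2 t=9s: ALLOW
  req#3 t=10s: ALLOW
  req#4 t=10s: ALLOW
  req#5 t=10s: DENY
  req#6 t=10s: DENY
  req#7 t=11s: ALLOW
  req#8 t=12s: ALLOW
  req#9 t=13s: ALLOW
  req#10 t=13s: ALLOW
  req#11 t=13s: DENY
  req#12 t=13s: DENY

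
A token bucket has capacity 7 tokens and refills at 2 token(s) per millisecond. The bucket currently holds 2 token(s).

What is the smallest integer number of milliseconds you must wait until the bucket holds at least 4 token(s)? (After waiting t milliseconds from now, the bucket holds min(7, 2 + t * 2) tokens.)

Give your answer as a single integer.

Need 2 + t * 2 >= 4, so t >= 2/2.
Smallest integer t = ceil(2/2) = 1.

Answer: 1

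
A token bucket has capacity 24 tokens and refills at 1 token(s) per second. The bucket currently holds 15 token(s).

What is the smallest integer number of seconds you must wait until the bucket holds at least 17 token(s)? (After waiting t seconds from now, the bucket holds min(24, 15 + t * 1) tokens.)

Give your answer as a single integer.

Need 15 + t * 1 >= 17, so t >= 2/1.
Smallest integer t = ceil(2/1) = 2.

Answer: 2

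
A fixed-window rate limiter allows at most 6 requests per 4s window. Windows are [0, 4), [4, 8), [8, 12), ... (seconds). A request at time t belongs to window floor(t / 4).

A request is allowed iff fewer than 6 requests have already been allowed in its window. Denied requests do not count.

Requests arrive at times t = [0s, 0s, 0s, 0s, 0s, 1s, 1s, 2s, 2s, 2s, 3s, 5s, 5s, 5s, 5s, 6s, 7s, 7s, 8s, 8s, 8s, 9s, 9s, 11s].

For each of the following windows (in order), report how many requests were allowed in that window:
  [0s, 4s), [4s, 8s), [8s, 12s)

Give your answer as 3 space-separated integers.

Answer: 6 6 6

Derivation:
Processing requests:
  req#1 t=0s (window 0): ALLOW
  req#2 t=0s (window 0): ALLOW
  req#3 t=0s (window 0): ALLOW
  req#4 t=0s (window 0): ALLOW
  req#5 t=0s (window 0): ALLOW
  req#6 t=1s (window 0): ALLOW
  req#7 t=1s (window 0): DENY
  req#8 t=2s (window 0): DENY
  req#9 t=2s (window 0): DENY
  req#10 t=2s (window 0): DENY
  req#11 t=3s (window 0): DENY
  req#12 t=5s (window 1): ALLOW
  req#13 t=5s (window 1): ALLOW
  req#14 t=5s (window 1): ALLOW
  req#15 t=5s (window 1): ALLOW
  req#16 t=6s (window 1): ALLOW
  req#17 t=7s (window 1): ALLOW
  req#18 t=7s (window 1): DENY
  req#19 t=8s (window 2): ALLOW
  req#20 t=8s (window 2): ALLOW
  req#21 t=8s (window 2): ALLOW
  req#22 t=9s (window 2): ALLOW
  req#23 t=9s (window 2): ALLOW
  req#24 t=11s (window 2): ALLOW

Allowed counts by window: 6 6 6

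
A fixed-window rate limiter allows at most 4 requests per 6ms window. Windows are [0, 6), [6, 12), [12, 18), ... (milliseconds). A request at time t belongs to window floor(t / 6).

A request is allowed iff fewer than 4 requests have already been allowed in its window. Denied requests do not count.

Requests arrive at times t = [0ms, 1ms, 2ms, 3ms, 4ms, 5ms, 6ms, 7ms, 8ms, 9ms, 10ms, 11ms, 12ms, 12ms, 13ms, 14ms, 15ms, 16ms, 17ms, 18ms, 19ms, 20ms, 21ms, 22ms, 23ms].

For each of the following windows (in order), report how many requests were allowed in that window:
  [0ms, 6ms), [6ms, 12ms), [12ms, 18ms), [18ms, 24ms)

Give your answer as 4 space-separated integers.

Processing requests:
  req#1 t=0ms (window 0): ALLOW
  req#2 t=1ms (window 0): ALLOW
  req#3 t=2ms (window 0): ALLOW
  req#4 t=3ms (window 0): ALLOW
  req#5 t=4ms (window 0): DENY
  req#6 t=5ms (window 0): DENY
  req#7 t=6ms (window 1): ALLOW
  req#8 t=7ms (window 1): ALLOW
  req#9 t=8ms (window 1): ALLOW
  req#10 t=9ms (window 1): ALLOW
  req#11 t=10ms (window 1): DENY
  req#12 t=11ms (window 1): DENY
  req#13 t=12ms (window 2): ALLOW
  req#14 t=12ms (window 2): ALLOW
  req#15 t=13ms (window 2): ALLOW
  req#16 t=14ms (window 2): ALLOW
  req#17 t=15ms (window 2): DENY
  req#18 t=16ms (window 2): DENY
  req#19 t=17ms (window 2): DENY
  req#20 t=18ms (window 3): ALLOW
  req#21 t=19ms (window 3): ALLOW
  req#22 t=20ms (window 3): ALLOW
  req#23 t=21ms (window 3): ALLOW
  req#24 t=22ms (window 3): DENY
  req#25 t=23ms (window 3): DENY

Allowed counts by window: 4 4 4 4

Answer: 4 4 4 4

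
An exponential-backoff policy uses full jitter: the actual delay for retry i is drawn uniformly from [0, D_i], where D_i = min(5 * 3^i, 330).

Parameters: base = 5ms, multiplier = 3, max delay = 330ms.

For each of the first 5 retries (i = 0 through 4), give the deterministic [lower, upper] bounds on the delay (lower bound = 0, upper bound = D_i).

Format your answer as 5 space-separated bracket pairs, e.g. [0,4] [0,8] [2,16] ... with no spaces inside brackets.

Answer: [0,5] [0,15] [0,45] [0,135] [0,330]

Derivation:
Computing bounds per retry:
  i=0: D_i=min(5*3^0,330)=5, bounds=[0,5]
  i=1: D_i=min(5*3^1,330)=15, bounds=[0,15]
  i=2: D_i=min(5*3^2,330)=45, bounds=[0,45]
  i=3: D_i=min(5*3^3,330)=135, bounds=[0,135]
  i=4: D_i=min(5*3^4,330)=330, bounds=[0,330]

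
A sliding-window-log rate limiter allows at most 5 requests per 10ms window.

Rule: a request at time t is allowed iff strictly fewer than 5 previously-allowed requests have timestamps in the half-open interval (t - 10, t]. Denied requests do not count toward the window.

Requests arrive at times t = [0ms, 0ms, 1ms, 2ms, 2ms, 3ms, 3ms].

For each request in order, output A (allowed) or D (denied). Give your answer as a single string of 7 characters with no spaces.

Answer: AAAAADD

Derivation:
Tracking allowed requests in the window:
  req#1 t=0ms: ALLOW
  req#2 t=0ms: ALLOW
  req#3 t=1ms: ALLOW
  req#4 t=2ms: ALLOW
  req#5 t=2ms: ALLOW
  req#6 t=3ms: DENY
  req#7 t=3ms: DENY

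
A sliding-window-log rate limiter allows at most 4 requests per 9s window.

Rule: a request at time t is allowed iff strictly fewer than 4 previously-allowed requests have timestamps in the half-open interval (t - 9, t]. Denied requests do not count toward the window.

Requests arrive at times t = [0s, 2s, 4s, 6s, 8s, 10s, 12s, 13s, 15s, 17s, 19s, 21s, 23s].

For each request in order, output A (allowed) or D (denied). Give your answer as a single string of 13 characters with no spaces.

Answer: AAAADAAAADAAA

Derivation:
Tracking allowed requests in the window:
  req#1 t=0s: ALLOW
  req#2 t=2s: ALLOW
  req#3 t=4s: ALLOW
  req#4 t=6s: ALLOW
  req#5 t=8s: DENY
  req#6 t=10s: ALLOW
  req#7 t=12s: ALLOW
  req#8 t=13s: ALLOW
  req#9 t=15s: ALLOW
  req#10 t=17s: DENY
  req#11 t=19s: ALLOW
  req#12 t=21s: ALLOW
  req#13 t=23s: ALLOW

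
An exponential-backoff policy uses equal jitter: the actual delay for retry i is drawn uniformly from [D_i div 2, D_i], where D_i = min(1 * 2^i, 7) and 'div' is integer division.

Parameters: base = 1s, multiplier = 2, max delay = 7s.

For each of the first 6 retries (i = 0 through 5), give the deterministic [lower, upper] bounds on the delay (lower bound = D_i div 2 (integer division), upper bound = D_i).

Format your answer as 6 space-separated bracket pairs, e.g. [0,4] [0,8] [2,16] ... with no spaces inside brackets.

Computing bounds per retry:
  i=0: D_i=min(1*2^0,7)=1, bounds=[0,1]
  i=1: D_i=min(1*2^1,7)=2, bounds=[1,2]
  i=2: D_i=min(1*2^2,7)=4, bounds=[2,4]
  i=3: D_i=min(1*2^3,7)=7, bounds=[3,7]
  i=4: D_i=min(1*2^4,7)=7, bounds=[3,7]
  i=5: D_i=min(1*2^5,7)=7, bounds=[3,7]

Answer: [0,1] [1,2] [2,4] [3,7] [3,7] [3,7]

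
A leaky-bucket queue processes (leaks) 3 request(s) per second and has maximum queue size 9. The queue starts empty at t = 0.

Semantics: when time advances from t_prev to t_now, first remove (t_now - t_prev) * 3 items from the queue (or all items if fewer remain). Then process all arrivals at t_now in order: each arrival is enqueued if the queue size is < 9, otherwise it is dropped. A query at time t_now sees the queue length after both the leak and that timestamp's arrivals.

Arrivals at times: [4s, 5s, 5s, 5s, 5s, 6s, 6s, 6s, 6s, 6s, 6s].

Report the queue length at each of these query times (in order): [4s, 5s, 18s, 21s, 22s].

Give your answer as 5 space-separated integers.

Answer: 1 4 0 0 0

Derivation:
Queue lengths at query times:
  query t=4s: backlog = 1
  query t=5s: backlog = 4
  query t=18s: backlog = 0
  query t=21s: backlog = 0
  query t=22s: backlog = 0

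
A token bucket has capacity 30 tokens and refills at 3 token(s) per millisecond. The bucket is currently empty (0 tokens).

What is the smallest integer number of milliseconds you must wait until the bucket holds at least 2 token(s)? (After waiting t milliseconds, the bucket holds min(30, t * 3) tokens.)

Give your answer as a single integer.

Need t * 3 >= 2, so t >= 2/3.
Smallest integer t = ceil(2/3) = 1.

Answer: 1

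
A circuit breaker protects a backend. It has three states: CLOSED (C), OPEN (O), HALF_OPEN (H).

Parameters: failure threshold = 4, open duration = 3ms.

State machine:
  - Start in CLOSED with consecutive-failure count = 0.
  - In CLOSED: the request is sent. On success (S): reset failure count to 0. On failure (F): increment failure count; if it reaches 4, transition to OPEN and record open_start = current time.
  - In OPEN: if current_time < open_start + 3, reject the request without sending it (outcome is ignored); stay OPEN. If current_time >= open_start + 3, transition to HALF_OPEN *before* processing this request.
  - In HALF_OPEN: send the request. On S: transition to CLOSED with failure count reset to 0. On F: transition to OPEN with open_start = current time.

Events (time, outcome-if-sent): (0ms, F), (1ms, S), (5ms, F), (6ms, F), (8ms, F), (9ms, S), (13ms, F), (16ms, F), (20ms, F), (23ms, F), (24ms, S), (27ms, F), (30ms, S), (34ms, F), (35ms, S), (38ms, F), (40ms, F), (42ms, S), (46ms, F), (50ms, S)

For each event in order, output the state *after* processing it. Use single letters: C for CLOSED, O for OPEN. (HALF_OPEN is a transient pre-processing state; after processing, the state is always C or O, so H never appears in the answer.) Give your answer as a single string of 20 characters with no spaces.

Answer: CCCCCCCCCOOOCCCCCCCC

Derivation:
State after each event:
  event#1 t=0ms outcome=F: state=CLOSED
  event#2 t=1ms outcome=S: state=CLOSED
  event#3 t=5ms outcome=F: state=CLOSED
  event#4 t=6ms outcome=F: state=CLOSED
  event#5 t=8ms outcome=F: state=CLOSED
  event#6 t=9ms outcome=S: state=CLOSED
  event#7 t=13ms outcome=F: state=CLOSED
  event#8 t=16ms outcome=F: state=CLOSED
  event#9 t=20ms outcome=F: state=CLOSED
  event#10 t=23ms outcome=F: state=OPEN
  event#11 t=24ms outcome=S: state=OPEN
  event#12 t=27ms outcome=F: state=OPEN
  event#13 t=30ms outcome=S: state=CLOSED
  event#14 t=34ms outcome=F: state=CLOSED
  event#15 t=35ms outcome=S: state=CLOSED
  event#16 t=38ms outcome=F: state=CLOSED
  event#17 t=40ms outcome=F: state=CLOSED
  event#18 t=42ms outcome=S: state=CLOSED
  event#19 t=46ms outcome=F: state=CLOSED
  event#20 t=50ms outcome=S: state=CLOSED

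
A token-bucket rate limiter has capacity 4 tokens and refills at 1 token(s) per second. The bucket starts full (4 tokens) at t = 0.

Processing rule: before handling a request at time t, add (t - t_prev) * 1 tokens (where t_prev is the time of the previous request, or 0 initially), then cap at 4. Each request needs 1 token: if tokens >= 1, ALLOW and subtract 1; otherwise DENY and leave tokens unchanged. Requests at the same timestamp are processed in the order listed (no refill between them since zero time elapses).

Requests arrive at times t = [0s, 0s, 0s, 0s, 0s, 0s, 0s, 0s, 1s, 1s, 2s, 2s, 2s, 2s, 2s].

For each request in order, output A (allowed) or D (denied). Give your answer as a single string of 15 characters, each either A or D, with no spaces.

Answer: AAAADDDDADADDDD

Derivation:
Simulating step by step:
  req#1 t=0s: ALLOW
  req#2 t=0s: ALLOW
  req#3 t=0s: ALLOW
  req#4 t=0s: ALLOW
  req#5 t=0s: DENY
  req#6 t=0s: DENY
  req#7 t=0s: DENY
  req#8 t=0s: DENY
  req#9 t=1s: ALLOW
  req#10 t=1s: DENY
  req#11 t=2s: ALLOW
  req#12 t=2s: DENY
  req#13 t=2s: DENY
  req#14 t=2s: DENY
  req#15 t=2s: DENY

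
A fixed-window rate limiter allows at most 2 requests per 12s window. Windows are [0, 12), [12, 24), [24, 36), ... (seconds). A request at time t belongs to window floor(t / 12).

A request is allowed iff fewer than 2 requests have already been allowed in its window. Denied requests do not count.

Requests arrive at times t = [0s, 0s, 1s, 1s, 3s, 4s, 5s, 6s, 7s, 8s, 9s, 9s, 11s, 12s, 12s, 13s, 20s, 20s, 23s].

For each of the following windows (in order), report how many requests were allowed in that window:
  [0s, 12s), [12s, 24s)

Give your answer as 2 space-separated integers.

Answer: 2 2

Derivation:
Processing requests:
  req#1 t=0s (window 0): ALLOW
  req#2 t=0s (window 0): ALLOW
  req#3 t=1s (window 0): DENY
  req#4 t=1s (window 0): DENY
  req#5 t=3s (window 0): DENY
  req#6 t=4s (window 0): DENY
  req#7 t=5s (window 0): DENY
  req#8 t=6s (window 0): DENY
  req#9 t=7s (window 0): DENY
  req#10 t=8s (window 0): DENY
  req#11 t=9s (window 0): DENY
  req#12 t=9s (window 0): DENY
  req#13 t=11s (window 0): DENY
  req#14 t=12s (window 1): ALLOW
  req#15 t=12s (window 1): ALLOW
  req#16 t=13s (window 1): DENY
  req#17 t=20s (window 1): DENY
  req#18 t=20s (window 1): DENY
  req#19 t=23s (window 1): DENY

Allowed counts by window: 2 2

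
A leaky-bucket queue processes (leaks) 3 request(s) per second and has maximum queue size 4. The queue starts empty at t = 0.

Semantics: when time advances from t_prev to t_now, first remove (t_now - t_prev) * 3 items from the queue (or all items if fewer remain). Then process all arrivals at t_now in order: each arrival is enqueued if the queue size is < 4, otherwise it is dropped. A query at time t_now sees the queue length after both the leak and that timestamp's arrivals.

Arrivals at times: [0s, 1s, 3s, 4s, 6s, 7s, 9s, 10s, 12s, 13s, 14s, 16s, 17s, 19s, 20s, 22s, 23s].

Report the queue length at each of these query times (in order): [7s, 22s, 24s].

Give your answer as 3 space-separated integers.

Queue lengths at query times:
  query t=7s: backlog = 1
  query t=22s: backlog = 1
  query t=24s: backlog = 0

Answer: 1 1 0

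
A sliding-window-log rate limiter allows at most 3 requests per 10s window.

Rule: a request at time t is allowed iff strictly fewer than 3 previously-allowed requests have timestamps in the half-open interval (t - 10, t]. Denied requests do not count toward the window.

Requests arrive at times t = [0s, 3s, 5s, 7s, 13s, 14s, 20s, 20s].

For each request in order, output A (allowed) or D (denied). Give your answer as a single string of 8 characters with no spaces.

Tracking allowed requests in the window:
  req#1 t=0s: ALLOW
  req#2 t=3s: ALLOW
  req#3 t=5s: ALLOW
  req#4 t=7s: DENY
  req#5 t=13s: ALLOW
  req#6 t=14s: ALLOW
  req#7 t=20s: ALLOW
  req#8 t=20s: DENY

Answer: AAADAAAD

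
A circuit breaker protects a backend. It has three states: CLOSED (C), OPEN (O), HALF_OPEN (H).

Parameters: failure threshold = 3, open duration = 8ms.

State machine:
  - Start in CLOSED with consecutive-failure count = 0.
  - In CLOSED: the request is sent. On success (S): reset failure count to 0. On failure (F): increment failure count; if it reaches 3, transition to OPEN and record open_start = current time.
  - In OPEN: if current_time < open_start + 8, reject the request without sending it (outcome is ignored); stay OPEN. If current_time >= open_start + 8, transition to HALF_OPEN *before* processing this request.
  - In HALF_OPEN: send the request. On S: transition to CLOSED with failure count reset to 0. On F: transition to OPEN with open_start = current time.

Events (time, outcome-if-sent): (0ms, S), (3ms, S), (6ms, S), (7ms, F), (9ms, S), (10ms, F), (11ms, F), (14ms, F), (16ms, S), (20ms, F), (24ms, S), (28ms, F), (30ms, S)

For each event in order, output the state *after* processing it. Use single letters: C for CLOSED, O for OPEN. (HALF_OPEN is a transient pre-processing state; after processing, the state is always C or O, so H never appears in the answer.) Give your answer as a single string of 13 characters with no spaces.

Answer: CCCCCCCOOOCCC

Derivation:
State after each event:
  event#1 t=0ms outcome=S: state=CLOSED
  event#2 t=3ms outcome=S: state=CLOSED
  event#3 t=6ms outcome=S: state=CLOSED
  event#4 t=7ms outcome=F: state=CLOSED
  event#5 t=9ms outcome=S: state=CLOSED
  event#6 t=10ms outcome=F: state=CLOSED
  event#7 t=11ms outcome=F: state=CLOSED
  event#8 t=14ms outcome=F: state=OPEN
  event#9 t=16ms outcome=S: state=OPEN
  event#10 t=20ms outcome=F: state=OPEN
  event#11 t=24ms outcome=S: state=CLOSED
  event#12 t=28ms outcome=F: state=CLOSED
  event#13 t=30ms outcome=S: state=CLOSED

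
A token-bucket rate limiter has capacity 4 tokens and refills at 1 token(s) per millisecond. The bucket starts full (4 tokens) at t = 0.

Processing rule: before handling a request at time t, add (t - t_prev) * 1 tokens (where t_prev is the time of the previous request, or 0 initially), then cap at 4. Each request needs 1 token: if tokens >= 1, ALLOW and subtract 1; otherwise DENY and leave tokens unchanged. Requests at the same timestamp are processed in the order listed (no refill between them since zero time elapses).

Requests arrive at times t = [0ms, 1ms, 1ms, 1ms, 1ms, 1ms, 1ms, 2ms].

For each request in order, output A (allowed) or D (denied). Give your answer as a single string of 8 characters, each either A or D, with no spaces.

Answer: AAAAADDA

Derivation:
Simulating step by step:
  req#1 t=0ms: ALLOW
  req#2 t=1ms: ALLOW
  req#3 t=1ms: ALLOW
  req#4 t=1ms: ALLOW
  req#5 t=1ms: ALLOW
  req#6 t=1ms: DENY
  req#7 t=1ms: DENY
  req#8 t=2ms: ALLOW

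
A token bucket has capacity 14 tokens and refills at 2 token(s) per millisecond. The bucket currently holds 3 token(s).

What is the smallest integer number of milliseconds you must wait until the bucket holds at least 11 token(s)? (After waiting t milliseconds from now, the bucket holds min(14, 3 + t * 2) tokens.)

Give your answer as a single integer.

Need 3 + t * 2 >= 11, so t >= 8/2.
Smallest integer t = ceil(8/2) = 4.

Answer: 4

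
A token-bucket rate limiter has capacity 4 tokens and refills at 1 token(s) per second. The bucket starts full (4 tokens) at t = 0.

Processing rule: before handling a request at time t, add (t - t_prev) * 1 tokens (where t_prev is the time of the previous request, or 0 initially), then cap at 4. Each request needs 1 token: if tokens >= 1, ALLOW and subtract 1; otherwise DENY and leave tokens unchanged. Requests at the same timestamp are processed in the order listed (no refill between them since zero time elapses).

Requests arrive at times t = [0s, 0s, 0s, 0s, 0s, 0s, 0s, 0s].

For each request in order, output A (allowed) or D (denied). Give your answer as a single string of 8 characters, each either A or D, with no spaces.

Simulating step by step:
  req#1 t=0s: ALLOW
  req#2 t=0s: ALLOW
  req#3 t=0s: ALLOW
  req#4 t=0s: ALLOW
  req#5 t=0s: DENY
  req#6 t=0s: DENY
  req#7 t=0s: DENY
  req#8 t=0s: DENY

Answer: AAAADDDD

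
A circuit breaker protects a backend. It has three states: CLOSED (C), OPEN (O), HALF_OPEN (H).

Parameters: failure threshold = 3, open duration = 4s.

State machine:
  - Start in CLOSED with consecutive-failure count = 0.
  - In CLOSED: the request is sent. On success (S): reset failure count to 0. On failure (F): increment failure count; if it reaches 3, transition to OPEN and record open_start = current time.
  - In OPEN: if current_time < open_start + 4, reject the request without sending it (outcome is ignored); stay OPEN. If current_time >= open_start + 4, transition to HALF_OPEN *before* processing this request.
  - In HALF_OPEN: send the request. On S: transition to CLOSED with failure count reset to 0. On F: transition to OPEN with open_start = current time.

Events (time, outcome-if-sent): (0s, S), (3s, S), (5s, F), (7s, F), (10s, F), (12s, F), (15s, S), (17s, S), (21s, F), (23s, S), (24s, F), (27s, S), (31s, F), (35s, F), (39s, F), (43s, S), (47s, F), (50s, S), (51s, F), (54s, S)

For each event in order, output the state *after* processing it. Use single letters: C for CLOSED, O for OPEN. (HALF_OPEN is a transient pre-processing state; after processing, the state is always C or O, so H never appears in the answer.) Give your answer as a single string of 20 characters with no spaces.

State after each event:
  event#1 t=0s outcome=S: state=CLOSED
  event#2 t=3s outcome=S: state=CLOSED
  event#3 t=5s outcome=F: state=CLOSED
  event#4 t=7s outcome=F: state=CLOSED
  event#5 t=10s outcome=F: state=OPEN
  event#6 t=12s outcome=F: state=OPEN
  event#7 t=15s outcome=S: state=CLOSED
  event#8 t=17s outcome=S: state=CLOSED
  event#9 t=21s outcome=F: state=CLOSED
  event#10 t=23s outcome=S: state=CLOSED
  event#11 t=24s outcome=F: state=CLOSED
  event#12 t=27s outcome=S: state=CLOSED
  event#13 t=31s outcome=F: state=CLOSED
  event#14 t=35s outcome=F: state=CLOSED
  event#15 t=39s outcome=F: state=OPEN
  event#16 t=43s outcome=S: state=CLOSED
  event#17 t=47s outcome=F: state=CLOSED
  event#18 t=50s outcome=S: state=CLOSED
  event#19 t=51s outcome=F: state=CLOSED
  event#20 t=54s outcome=S: state=CLOSED

Answer: CCCCOOCCCCCCCCOCCCCC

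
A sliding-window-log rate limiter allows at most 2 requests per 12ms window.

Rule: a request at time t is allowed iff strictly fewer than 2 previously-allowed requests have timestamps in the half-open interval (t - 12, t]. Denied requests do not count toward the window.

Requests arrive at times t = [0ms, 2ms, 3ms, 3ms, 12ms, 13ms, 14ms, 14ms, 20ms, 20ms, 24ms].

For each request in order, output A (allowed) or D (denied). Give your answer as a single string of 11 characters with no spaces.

Answer: AADDADADDDA

Derivation:
Tracking allowed requests in the window:
  req#1 t=0ms: ALLOW
  req#2 t=2ms: ALLOW
  req#3 t=3ms: DENY
  req#4 t=3ms: DENY
  req#5 t=12ms: ALLOW
  req#6 t=13ms: DENY
  req#7 t=14ms: ALLOW
  req#8 t=14ms: DENY
  req#9 t=20ms: DENY
  req#10 t=20ms: DENY
  req#11 t=24ms: ALLOW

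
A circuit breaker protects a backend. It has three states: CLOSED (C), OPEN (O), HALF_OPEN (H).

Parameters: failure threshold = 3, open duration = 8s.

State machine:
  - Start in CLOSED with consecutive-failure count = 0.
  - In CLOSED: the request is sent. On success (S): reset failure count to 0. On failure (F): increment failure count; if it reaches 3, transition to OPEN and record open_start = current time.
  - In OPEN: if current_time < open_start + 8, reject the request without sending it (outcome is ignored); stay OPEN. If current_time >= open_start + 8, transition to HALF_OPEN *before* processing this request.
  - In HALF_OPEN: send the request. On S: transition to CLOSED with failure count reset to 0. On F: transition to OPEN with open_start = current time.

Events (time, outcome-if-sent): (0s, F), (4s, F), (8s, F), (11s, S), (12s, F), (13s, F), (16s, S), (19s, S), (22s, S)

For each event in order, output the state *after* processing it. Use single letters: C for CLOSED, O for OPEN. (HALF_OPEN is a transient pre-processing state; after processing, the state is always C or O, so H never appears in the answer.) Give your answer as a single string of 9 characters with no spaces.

Answer: CCOOOOCCC

Derivation:
State after each event:
  event#1 t=0s outcome=F: state=CLOSED
  event#2 t=4s outcome=F: state=CLOSED
  event#3 t=8s outcome=F: state=OPEN
  event#4 t=11s outcome=S: state=OPEN
  event#5 t=12s outcome=F: state=OPEN
  event#6 t=13s outcome=F: state=OPEN
  event#7 t=16s outcome=S: state=CLOSED
  event#8 t=19s outcome=S: state=CLOSED
  event#9 t=22s outcome=S: state=CLOSED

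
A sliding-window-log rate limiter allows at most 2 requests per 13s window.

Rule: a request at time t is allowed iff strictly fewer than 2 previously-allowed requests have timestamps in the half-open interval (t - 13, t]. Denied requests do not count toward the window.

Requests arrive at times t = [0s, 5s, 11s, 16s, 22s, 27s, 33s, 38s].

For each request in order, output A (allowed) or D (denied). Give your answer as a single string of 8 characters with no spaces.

Answer: AADAADAA

Derivation:
Tracking allowed requests in the window:
  req#1 t=0s: ALLOW
  req#2 t=5s: ALLOW
  req#3 t=11s: DENY
  req#4 t=16s: ALLOW
  req#5 t=22s: ALLOW
  req#6 t=27s: DENY
  req#7 t=33s: ALLOW
  req#8 t=38s: ALLOW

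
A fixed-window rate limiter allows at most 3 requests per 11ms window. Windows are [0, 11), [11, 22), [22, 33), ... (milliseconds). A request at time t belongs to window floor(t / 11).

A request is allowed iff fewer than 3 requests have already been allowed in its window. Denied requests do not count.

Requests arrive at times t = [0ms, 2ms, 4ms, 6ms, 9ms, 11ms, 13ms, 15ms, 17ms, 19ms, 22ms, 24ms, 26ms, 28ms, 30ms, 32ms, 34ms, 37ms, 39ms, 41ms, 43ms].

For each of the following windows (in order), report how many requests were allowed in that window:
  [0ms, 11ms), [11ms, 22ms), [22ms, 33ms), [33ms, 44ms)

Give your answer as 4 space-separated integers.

Processing requests:
  req#1 t=0ms (window 0): ALLOW
  req#2 t=2ms (window 0): ALLOW
  req#3 t=4ms (window 0): ALLOW
  req#4 t=6ms (window 0): DENY
  req#5 t=9ms (window 0): DENY
  req#6 t=11ms (window 1): ALLOW
  req#7 t=13ms (window 1): ALLOW
  req#8 t=15ms (window 1): ALLOW
  req#9 t=17ms (window 1): DENY
  req#10 t=19ms (window 1): DENY
  req#11 t=22ms (window 2): ALLOW
  req#12 t=24ms (window 2): ALLOW
  req#13 t=26ms (window 2): ALLOW
  req#14 t=28ms (window 2): DENY
  req#15 t=30ms (window 2): DENY
  req#16 t=32ms (window 2): DENY
  req#17 t=34ms (window 3): ALLOW
  req#18 t=37ms (window 3): ALLOW
  req#19 t=39ms (window 3): ALLOW
  req#20 t=41ms (window 3): DENY
  req#21 t=43ms (window 3): DENY

Allowed counts by window: 3 3 3 3

Answer: 3 3 3 3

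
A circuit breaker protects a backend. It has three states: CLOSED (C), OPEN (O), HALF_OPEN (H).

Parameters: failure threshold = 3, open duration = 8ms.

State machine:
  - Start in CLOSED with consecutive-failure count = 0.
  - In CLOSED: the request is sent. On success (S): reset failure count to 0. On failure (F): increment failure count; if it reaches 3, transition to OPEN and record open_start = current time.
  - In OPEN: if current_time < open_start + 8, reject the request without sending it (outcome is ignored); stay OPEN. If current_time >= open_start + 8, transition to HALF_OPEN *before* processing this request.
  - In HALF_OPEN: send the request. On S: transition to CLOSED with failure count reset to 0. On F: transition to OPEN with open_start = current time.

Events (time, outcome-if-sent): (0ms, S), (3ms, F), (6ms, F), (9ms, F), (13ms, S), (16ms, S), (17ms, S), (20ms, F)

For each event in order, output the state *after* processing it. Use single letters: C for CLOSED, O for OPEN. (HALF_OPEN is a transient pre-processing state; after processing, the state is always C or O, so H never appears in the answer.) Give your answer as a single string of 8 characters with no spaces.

State after each event:
  event#1 t=0ms outcome=S: state=CLOSED
  event#2 t=3ms outcome=F: state=CLOSED
  event#3 t=6ms outcome=F: state=CLOSED
  event#4 t=9ms outcome=F: state=OPEN
  event#5 t=13ms outcome=S: state=OPEN
  event#6 t=16ms outcome=S: state=OPEN
  event#7 t=17ms outcome=S: state=CLOSED
  event#8 t=20ms outcome=F: state=CLOSED

Answer: CCCOOOCC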